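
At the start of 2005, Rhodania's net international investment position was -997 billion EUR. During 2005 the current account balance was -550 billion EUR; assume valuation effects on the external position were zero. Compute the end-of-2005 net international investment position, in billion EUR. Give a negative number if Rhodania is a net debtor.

With no valuation effects, change in NIIP = current account = -550
End-of-year NIIP = -997 + (-550) = -1547

-1547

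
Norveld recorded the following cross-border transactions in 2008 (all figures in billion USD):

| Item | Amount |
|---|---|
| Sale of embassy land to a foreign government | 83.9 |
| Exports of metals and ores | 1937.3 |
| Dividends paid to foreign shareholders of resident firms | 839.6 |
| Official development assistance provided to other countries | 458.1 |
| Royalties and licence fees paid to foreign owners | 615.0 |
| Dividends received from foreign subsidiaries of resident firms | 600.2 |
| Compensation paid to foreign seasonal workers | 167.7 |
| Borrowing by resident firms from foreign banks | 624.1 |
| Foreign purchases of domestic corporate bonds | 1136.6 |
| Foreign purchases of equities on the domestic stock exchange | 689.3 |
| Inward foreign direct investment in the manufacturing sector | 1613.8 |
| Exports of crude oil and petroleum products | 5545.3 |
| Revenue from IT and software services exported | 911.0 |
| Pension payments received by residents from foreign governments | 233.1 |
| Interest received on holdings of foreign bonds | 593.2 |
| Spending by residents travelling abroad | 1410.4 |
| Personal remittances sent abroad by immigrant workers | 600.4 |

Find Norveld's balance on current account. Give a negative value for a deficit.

5728.9

Goods: 5545.3 + 1937.3 = 7482.6
Services: -1410.4 + 911.0 - 615.0 = -1114.4
Primary income: 593.2 - 839.6 + 600.2 - 167.7 = 186.1
Secondary income: -458.1 + 233.1 - 600.4 = -825.4
Current account = 7482.6 + (-1114.4) + 186.1 + (-825.4) = 5728.9
(Excluded from the current account — capital account: sale of embassy land to a foreign government 83.9; financial account: borrowing by resident firms from foreign banks 624.1, foreign purchases of domestic corporate bonds 1136.6, foreign purchases of equities on the domestic stock exchange 689.3, inward foreign direct investment in the manufacturing sector 1613.8.)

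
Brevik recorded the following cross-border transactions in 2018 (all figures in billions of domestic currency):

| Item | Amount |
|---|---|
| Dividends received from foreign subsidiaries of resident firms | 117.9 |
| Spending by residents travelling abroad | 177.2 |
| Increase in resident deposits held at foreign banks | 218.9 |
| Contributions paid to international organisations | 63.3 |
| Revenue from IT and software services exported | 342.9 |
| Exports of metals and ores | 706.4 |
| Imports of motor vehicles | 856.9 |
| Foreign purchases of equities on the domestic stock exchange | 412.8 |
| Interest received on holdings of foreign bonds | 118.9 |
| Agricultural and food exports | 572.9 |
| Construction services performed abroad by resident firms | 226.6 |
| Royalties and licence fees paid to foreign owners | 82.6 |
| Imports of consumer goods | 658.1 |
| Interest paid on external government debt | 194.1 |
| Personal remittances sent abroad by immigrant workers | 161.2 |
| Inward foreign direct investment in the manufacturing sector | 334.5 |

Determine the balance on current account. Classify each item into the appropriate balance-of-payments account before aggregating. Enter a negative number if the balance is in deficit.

-107.8

Goods: -856.9 + 572.9 + 706.4 - 658.1 = -235.7
Services: -177.2 + 342.9 - 82.6 + 226.6 = 309.7
Primary income: -194.1 + 117.9 + 118.9 = 42.7
Secondary income: -63.3 - 161.2 = -224.5
Current account = (-235.7) + 309.7 + 42.7 + (-224.5) = -107.8
(Excluded from the current account — financial account: increase in resident deposits held at foreign banks 218.9, foreign purchases of equities on the domestic stock exchange 412.8, inward foreign direct investment in the manufacturing sector 334.5.)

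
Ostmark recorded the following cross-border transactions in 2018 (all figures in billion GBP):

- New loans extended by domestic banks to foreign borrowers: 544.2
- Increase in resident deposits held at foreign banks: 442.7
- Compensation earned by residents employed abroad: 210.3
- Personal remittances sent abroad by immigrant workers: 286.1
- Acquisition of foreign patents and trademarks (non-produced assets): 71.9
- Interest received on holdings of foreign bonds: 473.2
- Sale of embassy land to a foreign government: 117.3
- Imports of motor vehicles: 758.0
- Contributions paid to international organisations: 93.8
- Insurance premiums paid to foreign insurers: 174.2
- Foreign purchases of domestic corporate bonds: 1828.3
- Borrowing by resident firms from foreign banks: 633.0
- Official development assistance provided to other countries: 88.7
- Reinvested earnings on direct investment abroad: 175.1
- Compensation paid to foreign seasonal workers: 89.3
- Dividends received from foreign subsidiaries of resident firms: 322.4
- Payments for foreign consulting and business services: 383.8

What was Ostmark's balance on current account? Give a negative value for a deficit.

-692.9

Goods: -758.0
Services: -174.2 - 383.8 = -558.0
Primary income: 210.3 - 89.3 + 175.1 + 322.4 + 473.2 = 1091.7
Secondary income: -286.1 - 93.8 - 88.7 = -468.6
Current account = (-758.0) + (-558.0) + 1091.7 + (-468.6) = -692.9
(Excluded from the current account — financial account: new loans extended by domestic banks to foreign borrowers 544.2, increase in resident deposits held at foreign banks 442.7, foreign purchases of domestic corporate bonds 1828.3, borrowing by resident firms from foreign banks 633.0; capital account: acquisition of foreign patents and trademarks (non-produced assets) 71.9, sale of embassy land to a foreign government 117.3.)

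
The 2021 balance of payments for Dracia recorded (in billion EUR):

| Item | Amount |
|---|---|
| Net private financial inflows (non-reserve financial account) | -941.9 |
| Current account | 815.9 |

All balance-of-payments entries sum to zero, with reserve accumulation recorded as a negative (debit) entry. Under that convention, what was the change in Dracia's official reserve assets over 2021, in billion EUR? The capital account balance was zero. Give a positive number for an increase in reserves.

-126.0

Official reserve transactions balance = -(815.9 + (-941.9)) = 126.0
An accumulation of reserves is recorded as a debit (negative entry), so the change in the stock of reserves is the negative of that balance.
Change in official reserves = -(126.0) = -126.0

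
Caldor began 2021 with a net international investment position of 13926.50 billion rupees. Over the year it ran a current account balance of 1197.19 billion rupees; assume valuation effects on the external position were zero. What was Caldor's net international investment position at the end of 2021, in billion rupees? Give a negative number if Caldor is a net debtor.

15123.69

With no valuation effects, change in NIIP = current account = 1197.19
End-of-year NIIP = 13926.50 + 1197.19 = 15123.69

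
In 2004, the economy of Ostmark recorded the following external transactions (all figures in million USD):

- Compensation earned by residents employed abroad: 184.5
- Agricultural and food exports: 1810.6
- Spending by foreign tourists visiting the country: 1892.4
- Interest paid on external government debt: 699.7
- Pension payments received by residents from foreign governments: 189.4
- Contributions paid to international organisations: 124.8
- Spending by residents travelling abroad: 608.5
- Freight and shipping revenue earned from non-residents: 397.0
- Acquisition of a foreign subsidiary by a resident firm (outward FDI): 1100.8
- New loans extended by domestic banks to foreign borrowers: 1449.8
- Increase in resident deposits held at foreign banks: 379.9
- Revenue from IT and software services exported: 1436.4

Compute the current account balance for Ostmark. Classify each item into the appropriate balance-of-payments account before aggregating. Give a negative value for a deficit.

4477.3

Goods: 1810.6
Services: -608.5 + 1436.4 + 397.0 + 1892.4 = 3117.3
Primary income: -699.7 + 184.5 = -515.2
Secondary income: 189.4 - 124.8 = 64.6
Current account = 1810.6 + 3117.3 + (-515.2) + 64.6 = 4477.3
(Excluded from the current account — financial account: acquisition of a foreign subsidiary by a resident firm (outward FDI) 1100.8, new loans extended by domestic banks to foreign borrowers 1449.8, increase in resident deposits held at foreign banks 379.9.)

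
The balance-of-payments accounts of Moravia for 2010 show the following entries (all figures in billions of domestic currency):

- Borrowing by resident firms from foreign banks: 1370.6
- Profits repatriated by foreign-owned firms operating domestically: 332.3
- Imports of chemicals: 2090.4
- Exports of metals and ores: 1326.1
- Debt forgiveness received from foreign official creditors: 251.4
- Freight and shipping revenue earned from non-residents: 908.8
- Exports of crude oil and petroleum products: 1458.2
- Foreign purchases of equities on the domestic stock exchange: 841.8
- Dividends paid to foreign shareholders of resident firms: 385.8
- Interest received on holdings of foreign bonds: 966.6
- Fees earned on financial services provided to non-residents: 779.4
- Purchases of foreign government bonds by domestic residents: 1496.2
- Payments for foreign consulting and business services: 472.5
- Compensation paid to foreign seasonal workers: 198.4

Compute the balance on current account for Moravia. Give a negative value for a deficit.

Goods: 1458.2 + 1326.1 - 2090.4 = 693.9
Services: 779.4 + 908.8 - 472.5 = 1215.7
Primary income: -385.8 - 198.4 - 332.3 + 966.6 = 50.1
Current account = 693.9 + 1215.7 + 50.1 = 1959.7
(Excluded from the current account — financial account: borrowing by resident firms from foreign banks 1370.6, foreign purchases of equities on the domestic stock exchange 841.8, purchases of foreign government bonds by domestic residents 1496.2; capital account: debt forgiveness received from foreign official creditors 251.4.)

1959.7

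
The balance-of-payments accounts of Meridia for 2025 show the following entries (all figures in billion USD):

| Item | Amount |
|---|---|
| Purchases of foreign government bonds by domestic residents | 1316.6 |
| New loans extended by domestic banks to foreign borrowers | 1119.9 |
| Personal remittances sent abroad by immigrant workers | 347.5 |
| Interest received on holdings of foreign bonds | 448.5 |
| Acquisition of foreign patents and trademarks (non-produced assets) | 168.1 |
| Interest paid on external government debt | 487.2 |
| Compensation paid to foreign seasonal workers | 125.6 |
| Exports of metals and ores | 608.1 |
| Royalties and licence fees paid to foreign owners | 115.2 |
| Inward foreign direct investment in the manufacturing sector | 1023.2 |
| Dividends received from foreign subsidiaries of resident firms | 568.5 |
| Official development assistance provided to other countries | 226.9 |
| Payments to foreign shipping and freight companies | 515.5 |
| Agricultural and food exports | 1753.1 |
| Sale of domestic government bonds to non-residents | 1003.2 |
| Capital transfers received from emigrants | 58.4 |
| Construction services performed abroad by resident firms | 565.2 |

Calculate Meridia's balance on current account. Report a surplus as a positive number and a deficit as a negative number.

2125.5

Goods: 1753.1 + 608.1 = 2361.2
Services: 565.2 - 115.2 - 515.5 = -65.5
Primary income: -125.6 + 448.5 + 568.5 - 487.2 = 404.2
Secondary income: -226.9 - 347.5 = -574.4
Current account = 2361.2 + (-65.5) + 404.2 + (-574.4) = 2125.5
(Excluded from the current account — financial account: purchases of foreign government bonds by domestic residents 1316.6, new loans extended by domestic banks to foreign borrowers 1119.9, inward foreign direct investment in the manufacturing sector 1023.2, sale of domestic government bonds to non-residents 1003.2; capital account: acquisition of foreign patents and trademarks (non-produced assets) 168.1, capital transfers received from emigrants 58.4.)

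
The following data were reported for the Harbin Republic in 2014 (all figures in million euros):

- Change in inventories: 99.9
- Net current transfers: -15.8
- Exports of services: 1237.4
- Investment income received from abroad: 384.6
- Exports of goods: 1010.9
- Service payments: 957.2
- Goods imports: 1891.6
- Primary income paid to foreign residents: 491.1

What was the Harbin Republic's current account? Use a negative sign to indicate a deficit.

-722.8

Goods balance = 1010.9 - 1891.6 = -880.7
Services balance = 1237.4 - 957.2 = 280.2
Trade balance (goods + services) = -880.7 + 280.2 = -600.5
Net primary income = 384.6 - 491.1 = -106.5
Net secondary income = -15.8
Current account = -600.5 + (-106.5) + (-15.8) = -722.8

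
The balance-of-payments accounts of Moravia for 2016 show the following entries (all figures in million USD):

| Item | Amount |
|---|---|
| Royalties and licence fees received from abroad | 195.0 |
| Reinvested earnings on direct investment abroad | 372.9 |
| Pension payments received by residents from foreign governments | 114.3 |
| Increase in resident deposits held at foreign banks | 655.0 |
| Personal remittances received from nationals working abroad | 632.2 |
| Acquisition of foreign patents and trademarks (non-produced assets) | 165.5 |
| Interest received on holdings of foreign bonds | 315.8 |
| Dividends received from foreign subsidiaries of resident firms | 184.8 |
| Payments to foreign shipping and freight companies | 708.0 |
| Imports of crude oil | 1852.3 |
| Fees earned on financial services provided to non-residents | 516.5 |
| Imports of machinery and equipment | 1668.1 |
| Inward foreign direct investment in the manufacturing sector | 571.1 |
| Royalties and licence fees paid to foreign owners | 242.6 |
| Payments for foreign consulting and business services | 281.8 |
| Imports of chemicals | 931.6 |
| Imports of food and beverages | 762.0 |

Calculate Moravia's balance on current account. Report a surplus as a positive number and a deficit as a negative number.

Goods: -1852.3 - 762.0 - 1668.1 - 931.6 = -5214.0
Services: -281.8 + 516.5 + 195.0 - 242.6 - 708.0 = -520.9
Primary income: 184.8 + 372.9 + 315.8 = 873.5
Secondary income: 114.3 + 632.2 = 746.5
Current account = (-5214.0) + (-520.9) + 873.5 + 746.5 = -4114.9
(Excluded from the current account — financial account: increase in resident deposits held at foreign banks 655.0, inward foreign direct investment in the manufacturing sector 571.1; capital account: acquisition of foreign patents and trademarks (non-produced assets) 165.5.)

-4114.9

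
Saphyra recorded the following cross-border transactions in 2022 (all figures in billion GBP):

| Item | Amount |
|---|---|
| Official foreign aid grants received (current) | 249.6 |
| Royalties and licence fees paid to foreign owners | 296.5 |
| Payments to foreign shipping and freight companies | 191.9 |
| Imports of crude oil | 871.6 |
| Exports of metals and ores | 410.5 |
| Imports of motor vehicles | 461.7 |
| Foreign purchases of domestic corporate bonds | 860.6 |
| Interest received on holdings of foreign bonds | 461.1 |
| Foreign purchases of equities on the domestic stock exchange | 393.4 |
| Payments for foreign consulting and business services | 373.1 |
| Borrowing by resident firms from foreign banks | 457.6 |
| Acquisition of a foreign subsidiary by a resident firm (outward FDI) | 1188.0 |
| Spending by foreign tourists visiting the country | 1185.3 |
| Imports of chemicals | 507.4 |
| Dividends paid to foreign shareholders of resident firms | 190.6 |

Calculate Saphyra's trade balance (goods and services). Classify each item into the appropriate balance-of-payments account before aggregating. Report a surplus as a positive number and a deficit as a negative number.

Goods: -507.4 - 871.6 - 461.7 + 410.5 = -1430.2
Services: -191.9 - 296.5 - 373.1 + 1185.3 = 323.8
Trade balance = -1430.2 + 323.8 = -1106.4
(Excluded from the trade balance — secondary income: official foreign aid grants received (current) 249.6; financial account: foreign purchases of domestic corporate bonds 860.6, foreign purchases of equities on the domestic stock exchange 393.4, borrowing by resident firms from foreign banks 457.6, acquisition of a foreign subsidiary by a resident firm (outward FDI) 1188.0; primary income: interest received on holdings of foreign bonds 461.1, dividends paid to foreign shareholders of resident firms 190.6.)

-1106.4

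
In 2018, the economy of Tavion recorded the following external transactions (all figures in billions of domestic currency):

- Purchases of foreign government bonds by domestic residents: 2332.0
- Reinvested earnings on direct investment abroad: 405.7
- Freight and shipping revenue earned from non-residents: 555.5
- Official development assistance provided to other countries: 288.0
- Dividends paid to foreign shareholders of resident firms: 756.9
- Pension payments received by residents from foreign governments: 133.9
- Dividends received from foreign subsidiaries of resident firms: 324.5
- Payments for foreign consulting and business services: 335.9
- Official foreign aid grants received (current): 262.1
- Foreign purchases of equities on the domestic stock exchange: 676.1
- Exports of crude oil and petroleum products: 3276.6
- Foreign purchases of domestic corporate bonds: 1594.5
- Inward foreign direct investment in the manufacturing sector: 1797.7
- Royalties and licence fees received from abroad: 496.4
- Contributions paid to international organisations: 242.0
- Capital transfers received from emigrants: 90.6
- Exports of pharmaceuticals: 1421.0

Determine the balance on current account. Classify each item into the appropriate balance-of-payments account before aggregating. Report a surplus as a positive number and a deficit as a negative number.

5252.9

Goods: 3276.6 + 1421.0 = 4697.6
Services: 496.4 + 555.5 - 335.9 = 716.0
Primary income: 324.5 + 405.7 - 756.9 = -26.7
Secondary income: -242.0 + 133.9 + 262.1 - 288.0 = -134.0
Current account = 4697.6 + 716.0 + (-26.7) + (-134.0) = 5252.9
(Excluded from the current account — financial account: purchases of foreign government bonds by domestic residents 2332.0, foreign purchases of equities on the domestic stock exchange 676.1, foreign purchases of domestic corporate bonds 1594.5, inward foreign direct investment in the manufacturing sector 1797.7; capital account: capital transfers received from emigrants 90.6.)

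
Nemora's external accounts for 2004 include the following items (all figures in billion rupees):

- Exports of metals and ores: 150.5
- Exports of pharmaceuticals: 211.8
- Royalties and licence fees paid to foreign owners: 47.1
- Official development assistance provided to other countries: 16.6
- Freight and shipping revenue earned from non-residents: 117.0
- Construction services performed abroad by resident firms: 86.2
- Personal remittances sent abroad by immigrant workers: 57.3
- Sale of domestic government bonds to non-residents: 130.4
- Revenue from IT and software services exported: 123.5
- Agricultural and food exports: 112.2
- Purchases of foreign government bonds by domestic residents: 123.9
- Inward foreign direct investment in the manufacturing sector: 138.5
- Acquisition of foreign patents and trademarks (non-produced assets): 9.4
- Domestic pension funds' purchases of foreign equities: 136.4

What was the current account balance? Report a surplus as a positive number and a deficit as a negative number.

Goods: 211.8 + 150.5 + 112.2 = 474.5
Services: 86.2 + 123.5 - 47.1 + 117.0 = 279.6
Secondary income: -16.6 - 57.3 = -73.9
Current account = 474.5 + 279.6 + (-73.9) = 680.2
(Excluded from the current account — financial account: sale of domestic government bonds to non-residents 130.4, purchases of foreign government bonds by domestic residents 123.9, inward foreign direct investment in the manufacturing sector 138.5, domestic pension funds' purchases of foreign equities 136.4; capital account: acquisition of foreign patents and trademarks (non-produced assets) 9.4.)

680.2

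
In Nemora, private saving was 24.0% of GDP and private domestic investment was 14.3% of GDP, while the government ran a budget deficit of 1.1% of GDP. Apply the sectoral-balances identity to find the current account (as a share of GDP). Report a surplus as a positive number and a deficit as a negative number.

8.6

By the sectoral-balances identity, CA = (S_private - I) + (T - G).
Private balance = 24.0 - 14.3 = 9.7
Government balance (T - G) = -1.1
CA = 9.7 + (-1.1) = 8.6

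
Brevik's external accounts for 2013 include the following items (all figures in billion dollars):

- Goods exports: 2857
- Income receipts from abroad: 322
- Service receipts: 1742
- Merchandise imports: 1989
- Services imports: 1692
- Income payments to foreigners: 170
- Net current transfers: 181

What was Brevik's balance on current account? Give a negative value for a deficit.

1251

Goods balance = 2857 - 1989 = 868
Services balance = 1742 - 1692 = 50
Trade balance (goods + services) = 868 + 50 = 918
Net primary income = 322 - 170 = 152
Net secondary income = 181
Current account = 918 + 152 + 181 = 1251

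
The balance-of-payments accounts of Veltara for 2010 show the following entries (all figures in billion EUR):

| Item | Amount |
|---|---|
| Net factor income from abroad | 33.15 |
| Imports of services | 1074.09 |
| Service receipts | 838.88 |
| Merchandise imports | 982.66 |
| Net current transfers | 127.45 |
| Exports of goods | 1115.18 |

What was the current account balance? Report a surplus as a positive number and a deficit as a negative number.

57.91

Goods balance = 1115.18 - 982.66 = 132.52
Services balance = 838.88 - 1074.09 = -235.21
Trade balance (goods + services) = 132.52 + (-235.21) = -102.69
Net primary income = 33.15
Net secondary income = 127.45
Current account = -102.69 + 33.15 + 127.45 = 57.91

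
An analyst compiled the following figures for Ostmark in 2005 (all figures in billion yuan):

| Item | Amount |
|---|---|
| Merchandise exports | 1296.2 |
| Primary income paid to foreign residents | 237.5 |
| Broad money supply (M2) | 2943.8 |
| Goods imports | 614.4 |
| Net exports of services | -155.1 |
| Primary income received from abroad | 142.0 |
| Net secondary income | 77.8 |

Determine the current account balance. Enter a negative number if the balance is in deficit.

Goods balance = 1296.2 - 614.4 = 681.8
Services balance = -155.1
Trade balance (goods + services) = 681.8 + (-155.1) = 526.7
Net primary income = 142.0 - 237.5 = -95.5
Net secondary income = 77.8
Current account = 526.7 + (-95.5) + 77.8 = 509.0

509.0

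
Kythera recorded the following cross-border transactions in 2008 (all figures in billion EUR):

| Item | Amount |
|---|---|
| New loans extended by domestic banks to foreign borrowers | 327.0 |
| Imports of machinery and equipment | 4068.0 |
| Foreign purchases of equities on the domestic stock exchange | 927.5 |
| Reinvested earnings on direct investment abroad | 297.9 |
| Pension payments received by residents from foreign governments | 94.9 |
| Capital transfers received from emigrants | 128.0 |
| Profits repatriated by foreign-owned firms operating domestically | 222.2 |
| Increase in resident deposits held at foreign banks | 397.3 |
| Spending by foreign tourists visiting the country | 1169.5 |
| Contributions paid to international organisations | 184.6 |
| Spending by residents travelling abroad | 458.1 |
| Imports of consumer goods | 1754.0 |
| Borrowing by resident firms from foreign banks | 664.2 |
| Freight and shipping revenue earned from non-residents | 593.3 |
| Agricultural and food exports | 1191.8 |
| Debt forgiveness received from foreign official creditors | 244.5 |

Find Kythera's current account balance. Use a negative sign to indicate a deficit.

-3339.5

Goods: -4068.0 + 1191.8 - 1754.0 = -4630.2
Services: 593.3 + 1169.5 - 458.1 = 1304.7
Primary income: -222.2 + 297.9 = 75.7
Secondary income: 94.9 - 184.6 = -89.7
Current account = (-4630.2) + 1304.7 + 75.7 + (-89.7) = -3339.5
(Excluded from the current account — financial account: new loans extended by domestic banks to foreign borrowers 327.0, foreign purchases of equities on the domestic stock exchange 927.5, increase in resident deposits held at foreign banks 397.3, borrowing by resident firms from foreign banks 664.2; capital account: capital transfers received from emigrants 128.0, debt forgiveness received from foreign official creditors 244.5.)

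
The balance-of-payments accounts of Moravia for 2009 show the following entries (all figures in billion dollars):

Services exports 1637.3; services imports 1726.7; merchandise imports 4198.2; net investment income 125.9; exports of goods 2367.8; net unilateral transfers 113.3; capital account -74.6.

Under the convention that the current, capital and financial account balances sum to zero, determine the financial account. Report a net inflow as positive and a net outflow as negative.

1755.2

Goods balance = 2367.8 - 4198.2 = -1830.4
Services balance = 1637.3 - 1726.7 = -89.4
Trade balance (goods + services) = -1830.4 + (-89.4) = -1919.8
Net primary income = 125.9
Net secondary income = 113.3
Current account = -1919.8 + 125.9 + 113.3 = -1680.6
Financial account = -(-1680.6 + (-74.6)) = 1755.2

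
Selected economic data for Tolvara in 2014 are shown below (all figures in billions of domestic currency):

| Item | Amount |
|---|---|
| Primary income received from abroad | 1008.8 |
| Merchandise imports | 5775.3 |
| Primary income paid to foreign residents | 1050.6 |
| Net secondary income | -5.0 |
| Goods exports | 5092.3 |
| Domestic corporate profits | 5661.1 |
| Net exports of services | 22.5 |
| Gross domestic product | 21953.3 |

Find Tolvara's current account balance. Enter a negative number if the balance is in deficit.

Goods balance = 5092.3 - 5775.3 = -683.0
Services balance = 22.5
Trade balance (goods + services) = -683.0 + 22.5 = -660.5
Net primary income = 1008.8 - 1050.6 = -41.8
Net secondary income = -5.0
Current account = -660.5 + (-41.8) + (-5.0) = -707.3

-707.3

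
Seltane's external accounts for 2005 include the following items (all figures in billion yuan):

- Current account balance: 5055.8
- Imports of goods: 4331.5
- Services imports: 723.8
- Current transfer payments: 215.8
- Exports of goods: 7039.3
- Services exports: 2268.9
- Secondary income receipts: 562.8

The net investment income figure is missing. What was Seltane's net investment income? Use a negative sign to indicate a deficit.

Current account = goods balance + services balance + net primary income + net secondary income
Sum of the known components = 4599.9
Net investment income = CA - (known components) = 5055.8 - 4599.9 = 455.9

455.9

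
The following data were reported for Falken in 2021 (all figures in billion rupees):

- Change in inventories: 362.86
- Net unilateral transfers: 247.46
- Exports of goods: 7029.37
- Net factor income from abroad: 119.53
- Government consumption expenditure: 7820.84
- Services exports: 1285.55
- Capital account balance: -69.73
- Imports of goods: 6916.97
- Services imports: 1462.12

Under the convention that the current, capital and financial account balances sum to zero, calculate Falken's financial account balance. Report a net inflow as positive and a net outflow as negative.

-233.09

Goods balance = 7029.37 - 6916.97 = 112.40
Services balance = 1285.55 - 1462.12 = -176.57
Trade balance (goods + services) = 112.40 + (-176.57) = -64.17
Net primary income = 119.53
Net secondary income = 247.46
Current account = -64.17 + 119.53 + 247.46 = 302.82
Financial account = -(302.82 + (-69.73)) = -233.09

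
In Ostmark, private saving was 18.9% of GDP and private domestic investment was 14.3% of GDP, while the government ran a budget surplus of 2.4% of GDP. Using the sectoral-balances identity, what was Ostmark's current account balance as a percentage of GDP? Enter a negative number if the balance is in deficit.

7.0

By the sectoral-balances identity, CA = (S_private - I) + (T - G).
Private balance = 18.9 - 14.3 = 4.6
Government balance (T - G) = 2.4
CA = 4.6 + 2.4 = 7.0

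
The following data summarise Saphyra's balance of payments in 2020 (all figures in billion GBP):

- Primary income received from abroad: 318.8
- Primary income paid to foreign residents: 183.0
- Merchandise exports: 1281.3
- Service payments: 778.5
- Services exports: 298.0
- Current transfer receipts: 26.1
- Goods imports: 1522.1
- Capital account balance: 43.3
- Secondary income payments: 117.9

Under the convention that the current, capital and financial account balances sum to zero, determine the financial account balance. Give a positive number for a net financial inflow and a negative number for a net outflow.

Goods balance = 1281.3 - 1522.1 = -240.8
Services balance = 298.0 - 778.5 = -480.5
Trade balance (goods + services) = -240.8 + (-480.5) = -721.3
Net primary income = 318.8 - 183.0 = 135.8
Net secondary income = 26.1 - 117.9 = -91.8
Current account = -721.3 + 135.8 + (-91.8) = -677.3
Financial account = -(-677.3 + 43.3) = 634.0

634.0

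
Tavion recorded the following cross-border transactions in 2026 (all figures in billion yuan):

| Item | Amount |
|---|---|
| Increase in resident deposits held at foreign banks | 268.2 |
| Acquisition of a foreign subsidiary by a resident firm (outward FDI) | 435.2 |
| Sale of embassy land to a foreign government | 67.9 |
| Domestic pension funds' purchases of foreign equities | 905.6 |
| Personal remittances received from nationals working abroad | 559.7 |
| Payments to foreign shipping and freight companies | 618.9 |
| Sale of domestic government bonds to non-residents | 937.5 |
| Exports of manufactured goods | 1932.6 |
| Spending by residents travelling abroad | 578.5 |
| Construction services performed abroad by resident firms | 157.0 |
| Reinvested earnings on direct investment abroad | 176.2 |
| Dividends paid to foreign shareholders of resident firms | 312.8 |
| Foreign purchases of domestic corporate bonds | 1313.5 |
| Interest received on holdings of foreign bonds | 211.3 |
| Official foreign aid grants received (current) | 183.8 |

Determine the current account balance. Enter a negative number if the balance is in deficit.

Goods: 1932.6
Services: -618.9 + 157.0 - 578.5 = -1040.4
Primary income: -312.8 + 211.3 + 176.2 = 74.7
Secondary income: 559.7 + 183.8 = 743.5
Current account = 1932.6 + (-1040.4) + 74.7 + 743.5 = 1710.4
(Excluded from the current account — financial account: increase in resident deposits held at foreign banks 268.2, acquisition of a foreign subsidiary by a resident firm (outward FDI) 435.2, domestic pension funds' purchases of foreign equities 905.6, sale of domestic government bonds to non-residents 937.5, foreign purchases of domestic corporate bonds 1313.5; capital account: sale of embassy land to a foreign government 67.9.)

1710.4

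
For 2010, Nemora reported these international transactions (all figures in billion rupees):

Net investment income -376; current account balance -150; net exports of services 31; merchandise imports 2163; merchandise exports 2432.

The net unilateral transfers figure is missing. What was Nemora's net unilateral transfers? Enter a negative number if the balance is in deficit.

-74

Current account = goods balance + services balance + net primary income + net secondary income
Sum of the known components = -76
Net unilateral transfers = CA - (known components) = -150 - (-76) = -74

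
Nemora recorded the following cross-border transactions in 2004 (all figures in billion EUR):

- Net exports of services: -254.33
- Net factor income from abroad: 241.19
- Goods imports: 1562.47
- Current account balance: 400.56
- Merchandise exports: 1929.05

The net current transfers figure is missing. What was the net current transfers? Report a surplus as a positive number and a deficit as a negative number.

47.12

Current account = goods balance + services balance + net primary income + net secondary income
Sum of the known components = 353.44
Net current transfers = CA - (known components) = 400.56 - 353.44 = 47.12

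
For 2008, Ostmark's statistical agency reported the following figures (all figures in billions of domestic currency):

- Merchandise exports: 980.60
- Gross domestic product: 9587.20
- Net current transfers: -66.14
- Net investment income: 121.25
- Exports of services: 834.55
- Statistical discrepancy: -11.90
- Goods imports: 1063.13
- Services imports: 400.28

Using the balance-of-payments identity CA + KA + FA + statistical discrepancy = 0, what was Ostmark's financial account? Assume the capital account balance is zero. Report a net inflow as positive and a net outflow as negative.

Goods balance = 980.60 - 1063.13 = -82.53
Services balance = 834.55 - 400.28 = 434.27
Trade balance (goods + services) = -82.53 + 434.27 = 351.74
Net primary income = 121.25
Net secondary income = -66.14
Current account = 351.74 + 121.25 + (-66.14) = 406.85
Financial account = -(406.85 + (-11.90)) = -394.95

-394.95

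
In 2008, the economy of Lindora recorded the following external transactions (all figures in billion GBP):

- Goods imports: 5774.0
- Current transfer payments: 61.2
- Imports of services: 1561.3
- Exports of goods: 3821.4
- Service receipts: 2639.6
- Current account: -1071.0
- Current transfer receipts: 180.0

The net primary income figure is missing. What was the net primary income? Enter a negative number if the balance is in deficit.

Current account = goods balance + services balance + net primary income + net secondary income
Sum of the known components = -755.5
Net primary income = CA - (known components) = -1071.0 - (-755.5) = -315.5

-315.5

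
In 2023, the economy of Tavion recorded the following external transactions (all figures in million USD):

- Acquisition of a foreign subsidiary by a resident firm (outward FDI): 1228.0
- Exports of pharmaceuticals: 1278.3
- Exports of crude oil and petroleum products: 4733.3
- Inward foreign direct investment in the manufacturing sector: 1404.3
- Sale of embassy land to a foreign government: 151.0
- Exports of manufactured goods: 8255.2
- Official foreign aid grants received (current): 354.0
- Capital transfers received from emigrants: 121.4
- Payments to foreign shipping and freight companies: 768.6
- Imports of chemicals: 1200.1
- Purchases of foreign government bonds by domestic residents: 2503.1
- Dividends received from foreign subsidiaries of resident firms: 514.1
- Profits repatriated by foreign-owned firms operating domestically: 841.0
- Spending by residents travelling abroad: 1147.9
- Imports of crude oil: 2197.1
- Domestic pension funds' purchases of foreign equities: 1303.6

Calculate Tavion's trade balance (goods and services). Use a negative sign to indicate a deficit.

8953.1

Goods: -2197.1 - 1200.1 + 1278.3 + 4733.3 + 8255.2 = 10869.6
Services: -768.6 - 1147.9 = -1916.5
Trade balance = 10869.6 + (-1916.5) = 8953.1
(Excluded from the trade balance — financial account: acquisition of a foreign subsidiary by a resident firm (outward FDI) 1228.0, inward foreign direct investment in the manufacturing sector 1404.3, purchases of foreign government bonds by domestic residents 2503.1, domestic pension funds' purchases of foreign equities 1303.6; capital account: sale of embassy land to a foreign government 151.0, capital transfers received from emigrants 121.4; secondary income: official foreign aid grants received (current) 354.0; primary income: dividends received from foreign subsidiaries of resident firms 514.1, profits repatriated by foreign-owned firms operating domestically 841.0.)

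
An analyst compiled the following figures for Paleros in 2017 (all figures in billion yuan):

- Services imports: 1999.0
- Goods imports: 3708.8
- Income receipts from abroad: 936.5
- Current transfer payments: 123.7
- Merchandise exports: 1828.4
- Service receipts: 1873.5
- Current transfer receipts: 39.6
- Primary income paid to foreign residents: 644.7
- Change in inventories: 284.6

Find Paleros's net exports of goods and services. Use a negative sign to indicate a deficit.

Goods balance = 1828.4 - 3708.8 = -1880.4
Services balance = 1873.5 - 1999.0 = -125.5
Trade balance (goods + services) = -1880.4 + (-125.5) = -2005.9

-2005.9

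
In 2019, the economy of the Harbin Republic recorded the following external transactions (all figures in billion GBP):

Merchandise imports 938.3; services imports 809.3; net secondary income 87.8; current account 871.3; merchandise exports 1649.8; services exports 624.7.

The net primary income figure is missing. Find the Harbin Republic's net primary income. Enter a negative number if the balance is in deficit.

256.6

Current account = goods balance + services balance + net primary income + net secondary income
Sum of the known components = 614.7
Net primary income = CA - (known components) = 871.3 - 614.7 = 256.6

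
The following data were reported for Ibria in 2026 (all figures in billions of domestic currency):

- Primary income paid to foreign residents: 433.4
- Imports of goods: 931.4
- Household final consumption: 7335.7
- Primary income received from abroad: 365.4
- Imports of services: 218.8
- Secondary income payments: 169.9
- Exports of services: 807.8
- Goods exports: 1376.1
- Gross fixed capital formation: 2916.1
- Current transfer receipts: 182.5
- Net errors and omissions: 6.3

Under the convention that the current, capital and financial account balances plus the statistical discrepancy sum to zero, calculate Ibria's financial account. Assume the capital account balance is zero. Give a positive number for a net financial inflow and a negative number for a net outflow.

-984.6

Goods balance = 1376.1 - 931.4 = 444.7
Services balance = 807.8 - 218.8 = 589.0
Trade balance (goods + services) = 444.7 + 589.0 = 1033.7
Net primary income = 365.4 - 433.4 = -68.0
Net secondary income = 182.5 - 169.9 = 12.6
Current account = 1033.7 + (-68.0) + 12.6 = 978.3
Financial account = -(978.3 + 6.3) = -984.6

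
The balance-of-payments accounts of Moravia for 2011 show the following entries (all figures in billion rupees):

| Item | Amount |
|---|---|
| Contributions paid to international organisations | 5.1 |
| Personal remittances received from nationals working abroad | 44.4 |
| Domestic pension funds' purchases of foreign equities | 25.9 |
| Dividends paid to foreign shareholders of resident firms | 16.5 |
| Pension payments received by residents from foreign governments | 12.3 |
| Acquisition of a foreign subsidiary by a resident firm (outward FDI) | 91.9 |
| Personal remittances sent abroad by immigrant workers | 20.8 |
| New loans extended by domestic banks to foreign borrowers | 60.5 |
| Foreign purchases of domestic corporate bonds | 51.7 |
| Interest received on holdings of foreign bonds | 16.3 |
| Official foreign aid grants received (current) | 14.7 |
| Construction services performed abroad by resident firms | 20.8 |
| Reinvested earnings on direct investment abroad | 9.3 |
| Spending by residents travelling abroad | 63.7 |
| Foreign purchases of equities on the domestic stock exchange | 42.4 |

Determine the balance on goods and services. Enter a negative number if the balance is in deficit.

Services: 20.8 - 63.7 = -42.9
Trade balance = 0.0 + (-42.9) = -42.9
(Excluded from the trade balance — secondary income: contributions paid to international organisations 5.1, personal remittances received from nationals working abroad 44.4, pension payments received by residents from foreign governments 12.3, personal remittances sent abroad by immigrant workers 20.8, official foreign aid grants received (current) 14.7; financial account: domestic pension funds' purchases of foreign equities 25.9, acquisition of a foreign subsidiary by a resident firm (outward FDI) 91.9, new loans extended by domestic banks to foreign borrowers 60.5, foreign purchases of domestic corporate bonds 51.7, foreign purchases of equities on the domestic stock exchange 42.4; primary income: dividends paid to foreign shareholders of resident firms 16.5, interest received on holdings of foreign bonds 16.3, reinvested earnings on direct investment abroad 9.3.)

-42.9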